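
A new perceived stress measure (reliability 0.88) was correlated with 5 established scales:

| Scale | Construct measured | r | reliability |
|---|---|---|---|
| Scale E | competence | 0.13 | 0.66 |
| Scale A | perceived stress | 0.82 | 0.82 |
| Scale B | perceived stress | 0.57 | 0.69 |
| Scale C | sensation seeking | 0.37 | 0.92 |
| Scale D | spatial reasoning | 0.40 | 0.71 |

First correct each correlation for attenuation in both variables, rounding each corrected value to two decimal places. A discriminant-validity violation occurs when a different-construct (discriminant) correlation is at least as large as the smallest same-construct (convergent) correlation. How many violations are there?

0

Disattenuated r (r / √(r_scale · r_new)):
  Scale E (disc): 0.13 / √(0.66·0.88) = 0.17
  Scale A (conv): 0.82 / √(0.82·0.88) = 0.97
  Scale B (conv): 0.57 / √(0.69·0.88) = 0.73
  Scale C (disc): 0.37 / √(0.92·0.88) = 0.41
  Scale D (disc): 0.40 / √(0.71·0.88) = 0.51
Smallest convergent = 0.73. Discriminant values: 0.17, 0.41, 0.51; count ≥ 0.73 → 0.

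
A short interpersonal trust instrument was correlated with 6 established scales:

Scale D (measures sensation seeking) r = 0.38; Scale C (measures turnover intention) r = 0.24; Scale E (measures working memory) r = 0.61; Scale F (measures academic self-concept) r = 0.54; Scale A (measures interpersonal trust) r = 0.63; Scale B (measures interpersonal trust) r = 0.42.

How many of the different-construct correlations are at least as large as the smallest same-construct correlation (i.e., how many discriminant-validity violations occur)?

Convergent (same construct = interpersonal trust): Scale A, Scale B.
Smallest convergent = 0.42. Discriminant values: 0.38, 0.24, 0.61, 0.54; count ≥ 0.42 → 2.

2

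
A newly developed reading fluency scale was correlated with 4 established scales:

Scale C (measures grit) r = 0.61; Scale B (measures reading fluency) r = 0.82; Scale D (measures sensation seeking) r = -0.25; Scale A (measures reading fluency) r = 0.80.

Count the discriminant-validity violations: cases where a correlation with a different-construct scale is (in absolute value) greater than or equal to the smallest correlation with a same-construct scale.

0

Convergent (same construct = reading fluency): Scale B, Scale A.
Smallest convergent = 0.80. Discriminant |r|: 0.61, 0.25; count ≥ 0.80 → 0.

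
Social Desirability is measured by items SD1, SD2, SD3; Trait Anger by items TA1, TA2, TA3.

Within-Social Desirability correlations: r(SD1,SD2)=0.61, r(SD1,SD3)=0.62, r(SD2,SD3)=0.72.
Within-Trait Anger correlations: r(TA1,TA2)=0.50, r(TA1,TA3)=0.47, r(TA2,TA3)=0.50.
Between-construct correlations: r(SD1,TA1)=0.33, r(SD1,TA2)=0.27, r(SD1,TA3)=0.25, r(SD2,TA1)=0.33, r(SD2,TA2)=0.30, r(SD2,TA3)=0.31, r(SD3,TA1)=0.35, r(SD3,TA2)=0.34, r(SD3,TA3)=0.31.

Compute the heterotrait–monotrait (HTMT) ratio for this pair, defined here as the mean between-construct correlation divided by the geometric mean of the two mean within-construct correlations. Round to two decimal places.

0.55

Mean heterotrait r = 2.79/9 = 0.3100.
Mean within-SD = 1.95/3 = 0.6500; mean within-TA = 1.47/3 = 0.4900.
Geometric mean = √(0.6500 × 0.4900) = 0.5644.
HTMT = 0.3100 / 0.5644 = 0.55.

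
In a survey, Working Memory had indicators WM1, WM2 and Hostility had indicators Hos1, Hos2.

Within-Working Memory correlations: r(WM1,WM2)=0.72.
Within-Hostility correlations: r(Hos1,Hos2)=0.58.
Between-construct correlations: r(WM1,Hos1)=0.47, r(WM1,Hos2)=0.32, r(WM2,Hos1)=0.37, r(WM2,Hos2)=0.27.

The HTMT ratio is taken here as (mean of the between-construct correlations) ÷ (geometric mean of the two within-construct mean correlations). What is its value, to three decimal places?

Mean heterotrait r = 1.43/4 = 0.3575.
Mean within-WM = 0.72/1 = 0.7200; mean within-Hos = 0.58/1 = 0.5800.
Geometric mean = √(0.7200 × 0.5800) = 0.6462.
HTMT = 0.3575 / 0.6462 = 0.553.

0.553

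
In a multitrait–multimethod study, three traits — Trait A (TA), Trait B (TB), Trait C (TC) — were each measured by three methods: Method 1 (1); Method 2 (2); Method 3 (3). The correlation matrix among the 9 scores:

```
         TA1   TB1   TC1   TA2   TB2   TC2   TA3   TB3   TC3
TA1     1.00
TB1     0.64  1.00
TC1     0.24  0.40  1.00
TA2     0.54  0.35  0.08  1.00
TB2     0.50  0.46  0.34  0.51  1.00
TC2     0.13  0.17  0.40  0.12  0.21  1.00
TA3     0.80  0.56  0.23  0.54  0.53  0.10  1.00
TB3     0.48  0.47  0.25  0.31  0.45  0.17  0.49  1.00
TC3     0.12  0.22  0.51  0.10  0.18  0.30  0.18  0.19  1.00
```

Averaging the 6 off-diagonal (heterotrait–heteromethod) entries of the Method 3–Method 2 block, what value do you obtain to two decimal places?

0.23

HTHM values (method 3 × method 2): 0.53, 0.10, 0.31, 0.17, 0.10, 0.18; mean = 1.39/6 = 0.23.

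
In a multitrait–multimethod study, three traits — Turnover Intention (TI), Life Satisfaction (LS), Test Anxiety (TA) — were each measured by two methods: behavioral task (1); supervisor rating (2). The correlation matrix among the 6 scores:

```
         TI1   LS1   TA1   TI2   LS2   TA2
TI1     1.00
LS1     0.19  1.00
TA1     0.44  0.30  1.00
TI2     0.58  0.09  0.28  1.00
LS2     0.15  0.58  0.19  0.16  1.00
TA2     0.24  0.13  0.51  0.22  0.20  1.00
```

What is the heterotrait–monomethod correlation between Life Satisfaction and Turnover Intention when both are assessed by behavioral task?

0.19

Different traits, same method: r(LS1, TI1) = 0.19.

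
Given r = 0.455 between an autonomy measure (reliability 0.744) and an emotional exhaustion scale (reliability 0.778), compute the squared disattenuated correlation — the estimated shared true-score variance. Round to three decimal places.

Disattenuated r = 0.455 / √(0.744 × 0.778) = 0.455 / 0.7608 = 0.5981.
Shared true-score variance = 0.5981² = 0.3577 ≈ 0.358.

0.358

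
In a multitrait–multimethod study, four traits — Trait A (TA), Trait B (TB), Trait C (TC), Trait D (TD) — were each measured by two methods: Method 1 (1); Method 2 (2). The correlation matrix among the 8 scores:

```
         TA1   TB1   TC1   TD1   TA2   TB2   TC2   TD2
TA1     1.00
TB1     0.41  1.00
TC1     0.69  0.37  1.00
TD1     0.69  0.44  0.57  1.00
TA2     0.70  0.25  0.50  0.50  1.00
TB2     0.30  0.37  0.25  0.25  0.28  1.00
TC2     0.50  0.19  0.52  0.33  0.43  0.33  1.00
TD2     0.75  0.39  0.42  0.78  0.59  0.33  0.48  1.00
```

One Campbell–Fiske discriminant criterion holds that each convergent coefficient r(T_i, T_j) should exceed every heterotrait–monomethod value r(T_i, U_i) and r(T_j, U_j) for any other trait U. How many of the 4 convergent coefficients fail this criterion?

2

Checking each validity diagonal entry against its comparison values:
TA (methods 1·2): 0.70 vs {0.41, 0.28, 0.69, 0.43, 0.69, 0.59} → pass.
TB (methods 1·2): 0.37 vs {0.41, 0.28, 0.37, 0.33, 0.44, 0.33} → fail.
TC (methods 1·2): 0.52 vs {0.69, 0.43, 0.37, 0.33, 0.57, 0.48} → fail.
TD (methods 1·2): 0.78 vs {0.69, 0.59, 0.44, 0.33, 0.57, 0.48} → pass.
2 of 4 fail.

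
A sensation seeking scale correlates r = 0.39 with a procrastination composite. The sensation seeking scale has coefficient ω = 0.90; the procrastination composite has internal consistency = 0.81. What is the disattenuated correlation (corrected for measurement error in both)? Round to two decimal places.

r_true = r_obs / √(r_xx · r_yy) = 0.39 / √(0.90 × 0.81) = 0.39 / √0.7290 = 0.39 / 0.8538 ≈ 0.46.

0.46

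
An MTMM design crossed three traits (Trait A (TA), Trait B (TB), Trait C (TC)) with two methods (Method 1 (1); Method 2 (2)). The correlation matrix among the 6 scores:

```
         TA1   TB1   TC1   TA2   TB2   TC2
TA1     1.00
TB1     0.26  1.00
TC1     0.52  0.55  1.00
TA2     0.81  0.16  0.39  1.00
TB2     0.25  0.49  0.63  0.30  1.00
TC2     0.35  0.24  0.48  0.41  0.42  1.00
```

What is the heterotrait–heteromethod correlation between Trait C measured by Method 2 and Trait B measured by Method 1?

0.24

Different traits and methods: r(TC2, TB1) = 0.24.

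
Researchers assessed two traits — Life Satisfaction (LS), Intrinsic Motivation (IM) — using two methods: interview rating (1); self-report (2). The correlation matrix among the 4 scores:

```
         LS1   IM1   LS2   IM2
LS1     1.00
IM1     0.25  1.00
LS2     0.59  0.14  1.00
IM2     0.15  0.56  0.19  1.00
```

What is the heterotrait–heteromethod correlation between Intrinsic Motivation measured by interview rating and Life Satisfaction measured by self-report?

0.14

Different traits and methods: r(IM1, LS2) = 0.14.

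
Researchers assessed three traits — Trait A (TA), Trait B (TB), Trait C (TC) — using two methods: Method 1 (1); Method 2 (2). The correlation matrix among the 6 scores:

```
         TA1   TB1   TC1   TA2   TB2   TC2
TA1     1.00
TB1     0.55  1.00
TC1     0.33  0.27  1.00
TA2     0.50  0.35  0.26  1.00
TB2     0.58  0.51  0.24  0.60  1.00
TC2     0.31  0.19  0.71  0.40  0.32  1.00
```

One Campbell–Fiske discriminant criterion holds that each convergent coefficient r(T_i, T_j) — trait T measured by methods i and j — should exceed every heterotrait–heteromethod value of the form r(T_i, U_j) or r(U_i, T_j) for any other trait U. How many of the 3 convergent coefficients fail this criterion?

2

Convergent coefficients and their comparison sets:
TA (methods 1·2): 0.50 vs {0.58, 0.35, 0.31, 0.26} → fail.
TB (methods 1·2): 0.51 vs {0.35, 0.58, 0.19, 0.24} → fail.
TC (methods 1·2): 0.71 vs {0.26, 0.31, 0.24, 0.19} → pass.
2 of 3 fail.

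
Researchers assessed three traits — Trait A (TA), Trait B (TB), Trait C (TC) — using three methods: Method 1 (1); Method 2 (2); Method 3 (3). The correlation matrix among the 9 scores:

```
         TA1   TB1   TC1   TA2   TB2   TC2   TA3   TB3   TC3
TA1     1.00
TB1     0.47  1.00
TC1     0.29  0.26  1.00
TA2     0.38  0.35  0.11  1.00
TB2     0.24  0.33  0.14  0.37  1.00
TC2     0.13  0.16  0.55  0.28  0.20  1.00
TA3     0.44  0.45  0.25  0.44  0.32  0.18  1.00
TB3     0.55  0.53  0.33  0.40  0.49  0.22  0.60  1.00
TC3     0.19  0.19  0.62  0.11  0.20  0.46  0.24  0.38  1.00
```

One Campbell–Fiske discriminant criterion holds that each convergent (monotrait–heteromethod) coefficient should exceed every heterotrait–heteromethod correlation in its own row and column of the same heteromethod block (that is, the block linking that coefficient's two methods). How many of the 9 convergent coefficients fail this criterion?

3

Each convergent coefficient versus the relevant comparison correlations:
TA (methods 1·2): 0.38 vs {0.24, 0.35, 0.13, 0.11} → pass.
TA (methods 1·3): 0.44 vs {0.55, 0.45, 0.19, 0.25} → fail.
TA (methods 2·3): 0.44 vs {0.40, 0.32, 0.11, 0.18} → pass.
TB (methods 1·2): 0.33 vs {0.35, 0.24, 0.16, 0.14} → fail.
TB (methods 1·3): 0.53 vs {0.45, 0.55, 0.19, 0.33} → fail.
TB (methods 2·3): 0.49 vs {0.32, 0.40, 0.20, 0.22} → pass.
TC (methods 1·2): 0.55 vs {0.11, 0.13, 0.14, 0.16} → pass.
TC (methods 1·3): 0.62 vs {0.25, 0.19, 0.33, 0.19} → pass.
TC (methods 2·3): 0.46 vs {0.18, 0.11, 0.22, 0.20} → pass.
3 of 9 fail.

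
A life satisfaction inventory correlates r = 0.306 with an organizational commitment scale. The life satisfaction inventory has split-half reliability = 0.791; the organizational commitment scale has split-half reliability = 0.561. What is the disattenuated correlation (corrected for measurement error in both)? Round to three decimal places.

0.459

r_true = r_obs / √(r_xx · r_yy) = 0.306 / √(0.791 × 0.561) = 0.306 / √0.443751 = 0.306 / 0.6661 ≈ 0.459.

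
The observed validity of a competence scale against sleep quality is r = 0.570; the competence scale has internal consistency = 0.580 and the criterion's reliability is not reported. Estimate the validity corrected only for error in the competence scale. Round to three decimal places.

0.748

Single correction: r_c = r_obs / √r_xx = 0.570 / √0.580 = 0.570 / 0.7616 ≈ 0.748.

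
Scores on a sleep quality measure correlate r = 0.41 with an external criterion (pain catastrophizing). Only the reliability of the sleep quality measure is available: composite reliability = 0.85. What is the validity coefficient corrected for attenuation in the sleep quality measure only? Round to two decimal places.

0.44

Single correction: r_c = r_obs / √r_xx = 0.41 / √0.85 = 0.41 / 0.9220 ≈ 0.44.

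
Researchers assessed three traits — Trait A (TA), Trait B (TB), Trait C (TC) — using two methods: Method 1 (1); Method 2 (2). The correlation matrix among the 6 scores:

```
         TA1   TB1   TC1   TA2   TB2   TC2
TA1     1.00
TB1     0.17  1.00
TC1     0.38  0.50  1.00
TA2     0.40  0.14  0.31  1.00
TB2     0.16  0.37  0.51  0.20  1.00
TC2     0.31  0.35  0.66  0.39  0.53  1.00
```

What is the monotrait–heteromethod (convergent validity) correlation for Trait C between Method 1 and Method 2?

0.66

Same trait (TC), different methods: r(TC1, TC2) = 0.66.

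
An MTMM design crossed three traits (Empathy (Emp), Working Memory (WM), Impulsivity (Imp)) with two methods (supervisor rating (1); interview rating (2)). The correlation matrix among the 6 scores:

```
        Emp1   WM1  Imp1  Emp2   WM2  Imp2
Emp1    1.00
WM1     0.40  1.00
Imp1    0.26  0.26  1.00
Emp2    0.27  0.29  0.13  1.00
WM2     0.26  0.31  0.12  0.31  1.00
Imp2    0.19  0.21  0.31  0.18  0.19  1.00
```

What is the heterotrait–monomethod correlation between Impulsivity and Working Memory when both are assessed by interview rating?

0.19

Different traits, same method: r(Imp2, WM2) = 0.19.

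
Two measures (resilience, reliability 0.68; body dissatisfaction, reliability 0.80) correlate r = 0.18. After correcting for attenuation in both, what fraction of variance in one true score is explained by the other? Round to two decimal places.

0.06

Disattenuated r = 0.18 / √(0.68 × 0.80) = 0.18 / 0.7376 = 0.2440.
Shared true-score variance = 0.2440² = 0.0595 ≈ 0.06.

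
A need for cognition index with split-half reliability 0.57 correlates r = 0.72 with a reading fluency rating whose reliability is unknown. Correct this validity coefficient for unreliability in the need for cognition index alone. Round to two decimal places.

0.95

Single correction: r_c = r_obs / √r_xx = 0.72 / √0.57 = 0.72 / 0.7550 ≈ 0.95.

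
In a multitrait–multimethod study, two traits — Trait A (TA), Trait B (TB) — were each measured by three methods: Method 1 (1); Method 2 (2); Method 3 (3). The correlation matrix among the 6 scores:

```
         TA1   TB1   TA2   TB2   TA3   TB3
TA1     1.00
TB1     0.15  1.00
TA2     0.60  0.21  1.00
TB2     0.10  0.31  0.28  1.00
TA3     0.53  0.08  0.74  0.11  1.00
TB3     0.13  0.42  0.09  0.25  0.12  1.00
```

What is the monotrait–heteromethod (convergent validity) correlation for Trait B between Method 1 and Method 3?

0.42

Same trait (TB), different methods: r(TB1, TB3) = 0.42.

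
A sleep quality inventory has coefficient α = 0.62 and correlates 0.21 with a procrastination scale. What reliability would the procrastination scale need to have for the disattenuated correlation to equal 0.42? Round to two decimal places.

0.40

r_true = r_obs / √(r_xx · r_yy) ⇒ 0.42 = 0.21 / √(0.62 · r_yy).
√(0.62 · r_yy) = 0.21 / 0.42 = 0.5000; 0.62 · r_yy = 0.2500; r_yy = 0.2500 / 0.62 ≈ 0.40.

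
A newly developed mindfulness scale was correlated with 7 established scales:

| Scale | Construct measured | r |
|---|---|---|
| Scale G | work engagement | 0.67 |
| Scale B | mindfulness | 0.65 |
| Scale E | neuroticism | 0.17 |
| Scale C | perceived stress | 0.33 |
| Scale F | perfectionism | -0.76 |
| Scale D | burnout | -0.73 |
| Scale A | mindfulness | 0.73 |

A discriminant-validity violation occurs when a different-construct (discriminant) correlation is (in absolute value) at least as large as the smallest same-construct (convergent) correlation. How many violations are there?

3

Convergent (same construct = mindfulness): Scale B, Scale A.
Smallest convergent = 0.65. Discriminant |r|: 0.67, 0.17, 0.33, 0.76, 0.73; count ≥ 0.65 → 3.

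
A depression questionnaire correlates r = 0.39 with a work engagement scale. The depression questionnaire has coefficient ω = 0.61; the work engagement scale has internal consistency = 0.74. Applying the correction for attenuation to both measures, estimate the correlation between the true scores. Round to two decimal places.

r_true = r_obs / √(r_xx · r_yy) = 0.39 / √(0.61 × 0.74) = 0.39 / √0.4514 = 0.39 / 0.6719 ≈ 0.58.

0.58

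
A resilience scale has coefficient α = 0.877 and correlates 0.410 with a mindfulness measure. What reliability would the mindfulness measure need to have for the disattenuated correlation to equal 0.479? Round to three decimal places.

0.835

r_true = r_obs / √(r_xx · r_yy) ⇒ 0.479 = 0.410 / √(0.877 · r_yy).
√(0.877 · r_yy) = 0.410 / 0.479 = 0.8559; 0.877 · r_yy = 0.7326; r_yy = 0.7326 / 0.877 ≈ 0.835.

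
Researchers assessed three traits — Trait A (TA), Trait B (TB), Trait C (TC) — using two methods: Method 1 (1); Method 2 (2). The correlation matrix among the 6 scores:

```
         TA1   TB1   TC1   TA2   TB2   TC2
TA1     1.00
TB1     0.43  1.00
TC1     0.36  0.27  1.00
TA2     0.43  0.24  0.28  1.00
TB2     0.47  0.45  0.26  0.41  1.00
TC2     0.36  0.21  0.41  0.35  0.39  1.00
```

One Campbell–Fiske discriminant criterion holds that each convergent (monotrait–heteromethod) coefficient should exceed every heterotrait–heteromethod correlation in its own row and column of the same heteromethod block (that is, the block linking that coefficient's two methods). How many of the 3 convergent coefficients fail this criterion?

2

Each convergent coefficient versus the relevant comparison correlations:
TA (methods 1·2): 0.43 vs {0.47, 0.24, 0.36, 0.28} → fail.
TB (methods 1·2): 0.45 vs {0.24, 0.47, 0.21, 0.26} → fail.
TC (methods 1·2): 0.41 vs {0.28, 0.36, 0.26, 0.21} → pass.
2 of 3 fail.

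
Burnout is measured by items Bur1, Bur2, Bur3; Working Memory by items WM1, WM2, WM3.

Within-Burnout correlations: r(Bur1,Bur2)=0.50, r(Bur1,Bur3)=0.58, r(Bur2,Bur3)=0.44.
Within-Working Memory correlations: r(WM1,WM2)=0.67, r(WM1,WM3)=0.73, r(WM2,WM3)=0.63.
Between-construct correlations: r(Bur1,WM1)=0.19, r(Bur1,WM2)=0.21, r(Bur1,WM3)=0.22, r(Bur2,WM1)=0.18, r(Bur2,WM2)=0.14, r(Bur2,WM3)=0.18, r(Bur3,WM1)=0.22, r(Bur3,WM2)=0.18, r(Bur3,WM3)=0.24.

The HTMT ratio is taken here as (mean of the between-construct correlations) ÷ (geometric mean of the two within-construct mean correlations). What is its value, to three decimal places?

Mean between = 1.76/9 = 0.1956.
Mean within-Bur = 1.52/3 = 0.5067; mean within-WM = 2.03/3 = 0.6767.
Geometric mean = √(0.5067 × 0.6767) = 0.5856.
HTMT = 0.1956 / 0.5856 = 0.334.

0.334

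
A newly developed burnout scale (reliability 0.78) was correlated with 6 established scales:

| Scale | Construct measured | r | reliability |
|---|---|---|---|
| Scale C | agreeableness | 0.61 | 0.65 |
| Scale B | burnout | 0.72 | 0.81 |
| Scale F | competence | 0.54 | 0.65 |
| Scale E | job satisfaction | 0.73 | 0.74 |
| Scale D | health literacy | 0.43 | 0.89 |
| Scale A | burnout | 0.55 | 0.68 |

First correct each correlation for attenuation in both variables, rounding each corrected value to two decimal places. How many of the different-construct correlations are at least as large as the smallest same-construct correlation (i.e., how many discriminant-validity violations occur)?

3

Disattenuated r (r / √(r_scale · r_new)):
  Scale C (disc): 0.61 / √(0.65·0.78) = 0.86
  Scale B (conv): 0.72 / √(0.81·0.78) = 0.91
  Scale F (disc): 0.54 / √(0.65·0.78) = 0.76
  Scale E (disc): 0.73 / √(0.74·0.78) = 0.96
  Scale D (disc): 0.43 / √(0.89·0.78) = 0.52
  Scale A (conv): 0.55 / √(0.68·0.78) = 0.76
Smallest convergent = 0.76. Discriminant values: 0.86, 0.76, 0.96, 0.52; count ≥ 0.76 → 3.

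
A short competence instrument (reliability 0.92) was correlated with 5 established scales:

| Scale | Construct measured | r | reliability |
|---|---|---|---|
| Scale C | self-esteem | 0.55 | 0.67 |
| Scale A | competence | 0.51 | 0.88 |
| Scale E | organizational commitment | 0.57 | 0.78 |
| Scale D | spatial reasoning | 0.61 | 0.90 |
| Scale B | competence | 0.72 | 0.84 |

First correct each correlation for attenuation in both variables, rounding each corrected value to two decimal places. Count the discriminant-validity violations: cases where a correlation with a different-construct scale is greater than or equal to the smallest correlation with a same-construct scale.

Disattenuated r (r / √(r_scale · r_new)):
  Scale C (disc): 0.55 / √(0.67·0.92) = 0.70
  Scale A (conv): 0.51 / √(0.88·0.92) = 0.57
  Scale E (disc): 0.57 / √(0.78·0.92) = 0.67
  Scale D (disc): 0.61 / √(0.90·0.92) = 0.67
  Scale B (conv): 0.72 / √(0.84·0.92) = 0.82
Smallest convergent = 0.57. Discriminant values: 0.70, 0.67, 0.67; count ≥ 0.57 → 3.

3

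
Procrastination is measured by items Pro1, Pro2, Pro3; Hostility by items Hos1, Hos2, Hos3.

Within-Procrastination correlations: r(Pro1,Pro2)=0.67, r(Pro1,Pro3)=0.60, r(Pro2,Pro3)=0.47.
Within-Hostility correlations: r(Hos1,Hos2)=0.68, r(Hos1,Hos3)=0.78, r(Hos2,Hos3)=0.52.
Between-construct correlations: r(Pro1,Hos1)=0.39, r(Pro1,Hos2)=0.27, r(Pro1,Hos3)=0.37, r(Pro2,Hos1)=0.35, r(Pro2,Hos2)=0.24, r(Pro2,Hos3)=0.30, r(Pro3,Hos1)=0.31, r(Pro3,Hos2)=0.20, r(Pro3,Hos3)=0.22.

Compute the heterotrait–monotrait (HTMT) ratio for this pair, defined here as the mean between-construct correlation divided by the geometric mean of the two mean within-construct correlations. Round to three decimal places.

0.476

Between-construct mean = 2.65/9 = 0.2944.
Mean within-Pro = 1.74/3 = 0.5800; mean within-Hos = 1.98/3 = 0.6600.
Geometric mean = √(0.5800 × 0.6600) = 0.6187.
HTMT = 0.2944 / 0.6187 = 0.476.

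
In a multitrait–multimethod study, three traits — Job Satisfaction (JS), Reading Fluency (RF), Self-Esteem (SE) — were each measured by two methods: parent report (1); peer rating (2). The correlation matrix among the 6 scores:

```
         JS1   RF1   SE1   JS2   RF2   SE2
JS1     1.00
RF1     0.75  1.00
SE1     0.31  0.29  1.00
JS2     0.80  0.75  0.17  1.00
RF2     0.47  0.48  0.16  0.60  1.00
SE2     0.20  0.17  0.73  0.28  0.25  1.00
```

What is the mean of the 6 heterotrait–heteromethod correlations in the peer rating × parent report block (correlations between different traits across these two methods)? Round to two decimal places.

0.32

HTHM values (method 2 × method 1): 0.75, 0.17, 0.47, 0.16, 0.20, 0.17; mean = 1.92/6 = 0.32.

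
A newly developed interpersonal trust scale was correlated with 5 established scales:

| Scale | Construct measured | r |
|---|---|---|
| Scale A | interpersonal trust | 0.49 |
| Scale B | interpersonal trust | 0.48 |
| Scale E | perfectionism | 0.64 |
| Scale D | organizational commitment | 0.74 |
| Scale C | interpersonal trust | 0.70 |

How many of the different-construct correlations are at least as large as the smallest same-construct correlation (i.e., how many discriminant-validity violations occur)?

Convergent (same construct = interpersonal trust): Scale A, Scale B, Scale C.
Smallest convergent = 0.48. Discriminant values: 0.64, 0.74; count ≥ 0.48 → 2.

2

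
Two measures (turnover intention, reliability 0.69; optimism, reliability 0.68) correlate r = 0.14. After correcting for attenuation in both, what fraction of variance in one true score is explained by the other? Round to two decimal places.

0.04

Disattenuated r = 0.14 / √(0.69 × 0.68) = 0.14 / 0.6850 = 0.2044.
Shared true-score variance = 0.2044² = 0.0418 ≈ 0.04.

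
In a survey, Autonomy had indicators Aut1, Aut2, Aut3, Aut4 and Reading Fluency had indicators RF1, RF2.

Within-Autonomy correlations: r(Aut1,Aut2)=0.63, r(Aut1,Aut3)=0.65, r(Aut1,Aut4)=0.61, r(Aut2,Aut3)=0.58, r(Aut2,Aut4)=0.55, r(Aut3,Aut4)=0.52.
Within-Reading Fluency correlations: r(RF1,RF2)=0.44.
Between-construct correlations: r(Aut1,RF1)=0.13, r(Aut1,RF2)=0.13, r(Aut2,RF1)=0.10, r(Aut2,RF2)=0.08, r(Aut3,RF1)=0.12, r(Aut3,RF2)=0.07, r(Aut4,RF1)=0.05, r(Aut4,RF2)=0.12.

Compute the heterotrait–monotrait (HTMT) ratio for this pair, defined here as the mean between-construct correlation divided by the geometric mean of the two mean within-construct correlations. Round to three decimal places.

Mean heterotrait r = 0.80/8 = 0.1000.
Mean within-Aut = 3.54/6 = 0.5900; mean within-RF = 0.44/1 = 0.4400.
Geometric mean = √(0.5900 × 0.4400) = 0.5095.
HTMT = 0.1000 / 0.5095 = 0.196.

0.196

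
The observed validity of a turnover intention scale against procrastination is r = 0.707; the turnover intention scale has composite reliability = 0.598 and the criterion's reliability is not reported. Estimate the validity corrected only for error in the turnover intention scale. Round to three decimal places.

0.914

Single correction: r_c = r_obs / √r_xx = 0.707 / √0.598 = 0.707 / 0.7733 ≈ 0.914.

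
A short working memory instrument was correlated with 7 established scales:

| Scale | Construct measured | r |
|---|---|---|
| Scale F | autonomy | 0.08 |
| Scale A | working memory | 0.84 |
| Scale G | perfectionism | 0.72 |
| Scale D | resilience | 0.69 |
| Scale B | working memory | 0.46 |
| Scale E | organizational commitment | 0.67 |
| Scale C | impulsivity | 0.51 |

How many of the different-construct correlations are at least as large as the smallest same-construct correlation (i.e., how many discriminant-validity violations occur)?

Convergent (same construct = working memory): Scale A, Scale B.
Smallest convergent = 0.46. Discriminant values: 0.08, 0.72, 0.69, 0.67, 0.51; count ≥ 0.46 → 4.

4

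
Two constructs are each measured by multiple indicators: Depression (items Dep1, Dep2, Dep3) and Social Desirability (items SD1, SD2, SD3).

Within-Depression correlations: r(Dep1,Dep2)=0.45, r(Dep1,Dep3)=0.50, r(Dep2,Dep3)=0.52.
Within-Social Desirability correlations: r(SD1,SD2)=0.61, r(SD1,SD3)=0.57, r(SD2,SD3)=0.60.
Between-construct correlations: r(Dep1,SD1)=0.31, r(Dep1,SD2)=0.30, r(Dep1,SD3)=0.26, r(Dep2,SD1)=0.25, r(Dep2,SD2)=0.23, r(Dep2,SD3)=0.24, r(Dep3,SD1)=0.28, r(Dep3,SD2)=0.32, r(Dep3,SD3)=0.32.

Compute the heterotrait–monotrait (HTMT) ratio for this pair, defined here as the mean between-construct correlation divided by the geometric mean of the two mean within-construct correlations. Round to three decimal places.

Between-construct mean = 2.51/9 = 0.2789.
Mean within-Dep = 1.47/3 = 0.4900; mean within-SD = 1.78/3 = 0.5933.
Geometric mean = √(0.4900 × 0.5933) = 0.5392.
HTMT = 0.2789 / 0.5392 = 0.517.

0.517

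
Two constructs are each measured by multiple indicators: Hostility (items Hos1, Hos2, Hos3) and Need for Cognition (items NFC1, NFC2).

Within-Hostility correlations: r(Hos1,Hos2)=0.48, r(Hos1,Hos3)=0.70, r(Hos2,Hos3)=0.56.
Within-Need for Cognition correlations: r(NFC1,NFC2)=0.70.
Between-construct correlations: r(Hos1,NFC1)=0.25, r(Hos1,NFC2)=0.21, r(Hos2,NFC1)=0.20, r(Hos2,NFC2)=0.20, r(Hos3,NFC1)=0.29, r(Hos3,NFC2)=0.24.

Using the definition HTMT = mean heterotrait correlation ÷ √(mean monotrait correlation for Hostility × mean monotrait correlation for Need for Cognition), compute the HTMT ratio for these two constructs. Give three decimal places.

Mean between = 1.39/6 = 0.2317.
Mean within-Hos = 1.74/3 = 0.5800; mean within-NFC = 0.70/1 = 0.7000.
Geometric mean = √(0.5800 × 0.7000) = 0.6372.
HTMT = 0.2317 / 0.6372 = 0.364.

0.364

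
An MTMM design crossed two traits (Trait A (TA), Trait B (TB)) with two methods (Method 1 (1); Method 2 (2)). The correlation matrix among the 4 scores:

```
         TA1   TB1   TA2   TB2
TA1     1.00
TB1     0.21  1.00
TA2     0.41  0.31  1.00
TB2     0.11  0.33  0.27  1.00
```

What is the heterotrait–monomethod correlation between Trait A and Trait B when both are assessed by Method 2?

Different traits, same method: r(TA2, TB2) = 0.27.

0.27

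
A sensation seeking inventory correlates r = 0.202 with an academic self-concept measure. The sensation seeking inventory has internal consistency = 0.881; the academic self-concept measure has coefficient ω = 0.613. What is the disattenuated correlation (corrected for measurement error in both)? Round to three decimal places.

0.275

r_true = r_obs / √(r_xx · r_yy) = 0.202 / √(0.881 × 0.613) = 0.202 / √0.540053 = 0.202 / 0.7349 ≈ 0.275.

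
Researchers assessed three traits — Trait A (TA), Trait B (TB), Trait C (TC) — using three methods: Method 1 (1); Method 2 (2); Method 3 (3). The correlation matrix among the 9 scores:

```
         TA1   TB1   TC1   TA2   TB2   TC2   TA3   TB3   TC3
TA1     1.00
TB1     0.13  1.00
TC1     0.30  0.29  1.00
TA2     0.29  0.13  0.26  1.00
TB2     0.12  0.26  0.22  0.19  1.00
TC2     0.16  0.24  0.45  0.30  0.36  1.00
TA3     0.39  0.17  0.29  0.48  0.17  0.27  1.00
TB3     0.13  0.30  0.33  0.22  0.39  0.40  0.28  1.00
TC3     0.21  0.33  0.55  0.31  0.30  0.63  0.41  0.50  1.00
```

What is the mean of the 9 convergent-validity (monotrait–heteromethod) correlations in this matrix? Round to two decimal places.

Convergent values: 0.29, 0.39, 0.48, 0.26, 0.30, 0.39, 0.45, 0.55, 0.63; mean = 3.74/9 = 0.42.

0.42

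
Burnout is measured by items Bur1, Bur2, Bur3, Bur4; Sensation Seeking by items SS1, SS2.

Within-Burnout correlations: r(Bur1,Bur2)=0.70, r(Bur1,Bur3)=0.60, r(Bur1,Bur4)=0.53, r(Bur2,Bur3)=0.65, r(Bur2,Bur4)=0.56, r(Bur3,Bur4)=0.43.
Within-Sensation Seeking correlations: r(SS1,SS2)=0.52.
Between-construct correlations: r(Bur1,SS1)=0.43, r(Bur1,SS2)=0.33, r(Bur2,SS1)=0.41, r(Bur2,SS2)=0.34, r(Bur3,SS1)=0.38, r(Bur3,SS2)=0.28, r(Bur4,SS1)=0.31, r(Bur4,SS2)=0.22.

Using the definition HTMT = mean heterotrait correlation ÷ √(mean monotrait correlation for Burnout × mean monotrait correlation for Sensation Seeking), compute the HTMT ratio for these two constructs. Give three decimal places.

Mean heterotrait r = 2.70/8 = 0.3375.
Mean within-Bur = 3.47/6 = 0.5783; mean within-SS = 0.52/1 = 0.5200.
Geometric mean = √(0.5783 × 0.5200) = 0.5484.
HTMT = 0.3375 / 0.5484 = 0.615.

0.615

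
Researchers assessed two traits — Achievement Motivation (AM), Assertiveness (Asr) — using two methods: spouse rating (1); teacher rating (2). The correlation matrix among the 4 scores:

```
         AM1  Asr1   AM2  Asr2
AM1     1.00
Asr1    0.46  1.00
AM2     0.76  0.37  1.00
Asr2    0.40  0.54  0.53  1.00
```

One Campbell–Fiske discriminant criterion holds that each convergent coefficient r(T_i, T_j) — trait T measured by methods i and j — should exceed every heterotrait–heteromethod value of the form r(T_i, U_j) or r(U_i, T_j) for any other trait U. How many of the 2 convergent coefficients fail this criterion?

Convergent coefficients and their comparison sets:
AM (methods 1·2): 0.76 vs {0.40, 0.37} → pass.
Asr (methods 1·2): 0.54 vs {0.37, 0.40} → pass.
0 of 2 fail.

0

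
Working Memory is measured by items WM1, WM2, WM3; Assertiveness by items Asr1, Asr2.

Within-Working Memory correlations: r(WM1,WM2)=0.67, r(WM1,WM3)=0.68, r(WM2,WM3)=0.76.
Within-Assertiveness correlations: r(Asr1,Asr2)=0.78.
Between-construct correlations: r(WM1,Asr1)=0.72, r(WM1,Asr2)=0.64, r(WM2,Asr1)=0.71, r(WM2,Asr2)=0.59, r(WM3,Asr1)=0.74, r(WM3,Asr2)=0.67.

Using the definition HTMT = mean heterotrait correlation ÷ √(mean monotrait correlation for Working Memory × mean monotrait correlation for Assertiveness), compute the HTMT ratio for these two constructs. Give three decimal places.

Between-construct mean = 4.07/6 = 0.6783.
Mean within-WM = 2.11/3 = 0.7033; mean within-Asr = 0.78/1 = 0.7800.
Geometric mean = √(0.7033 × 0.7800) = 0.7407.
HTMT = 0.6783 / 0.7407 = 0.916.

0.916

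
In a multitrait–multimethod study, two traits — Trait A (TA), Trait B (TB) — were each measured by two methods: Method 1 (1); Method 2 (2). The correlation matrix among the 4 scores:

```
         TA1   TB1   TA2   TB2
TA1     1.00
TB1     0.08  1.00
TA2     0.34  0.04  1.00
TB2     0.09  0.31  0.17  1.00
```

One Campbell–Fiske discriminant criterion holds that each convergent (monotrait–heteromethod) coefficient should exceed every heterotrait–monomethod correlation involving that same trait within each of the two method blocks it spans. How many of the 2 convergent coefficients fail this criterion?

Checking each validity diagonal entry against its comparison values:
TA (methods 1·2): 0.34 vs {0.08, 0.17} → pass.
TB (methods 1·2): 0.31 vs {0.08, 0.17} → pass.
0 of 2 fail.

0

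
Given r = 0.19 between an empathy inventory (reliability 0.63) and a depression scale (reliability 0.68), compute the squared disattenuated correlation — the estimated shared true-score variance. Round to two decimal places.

Disattenuated r = 0.19 / √(0.63 × 0.68) = 0.19 / 0.6545 = 0.2903.
Shared true-score variance = 0.2903² = 0.0843 ≈ 0.08.

0.08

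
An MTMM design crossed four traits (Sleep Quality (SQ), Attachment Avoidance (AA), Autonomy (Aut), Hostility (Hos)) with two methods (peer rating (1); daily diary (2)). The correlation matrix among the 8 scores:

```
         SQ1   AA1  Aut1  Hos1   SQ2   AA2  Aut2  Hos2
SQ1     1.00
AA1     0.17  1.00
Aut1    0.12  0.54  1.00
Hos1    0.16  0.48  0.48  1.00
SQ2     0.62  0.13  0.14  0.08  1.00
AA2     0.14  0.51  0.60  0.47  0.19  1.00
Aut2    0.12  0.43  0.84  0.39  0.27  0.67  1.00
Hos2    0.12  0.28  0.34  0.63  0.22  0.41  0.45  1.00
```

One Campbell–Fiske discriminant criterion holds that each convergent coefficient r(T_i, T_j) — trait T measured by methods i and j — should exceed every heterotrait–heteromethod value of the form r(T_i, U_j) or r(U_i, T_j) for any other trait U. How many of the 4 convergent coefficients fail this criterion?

1

Each convergent coefficient versus the relevant comparison correlations:
SQ (methods 1·2): 0.62 vs {0.14, 0.13, 0.12, 0.14, 0.12, 0.08} → pass.
AA (methods 1·2): 0.51 vs {0.13, 0.14, 0.43, 0.60, 0.28, 0.47} → fail.
Aut (methods 1·2): 0.84 vs {0.14, 0.12, 0.60, 0.43, 0.34, 0.39} → pass.
Hos (methods 1·2): 0.63 vs {0.08, 0.12, 0.47, 0.28, 0.39, 0.34} → pass.
1 of 4 fail.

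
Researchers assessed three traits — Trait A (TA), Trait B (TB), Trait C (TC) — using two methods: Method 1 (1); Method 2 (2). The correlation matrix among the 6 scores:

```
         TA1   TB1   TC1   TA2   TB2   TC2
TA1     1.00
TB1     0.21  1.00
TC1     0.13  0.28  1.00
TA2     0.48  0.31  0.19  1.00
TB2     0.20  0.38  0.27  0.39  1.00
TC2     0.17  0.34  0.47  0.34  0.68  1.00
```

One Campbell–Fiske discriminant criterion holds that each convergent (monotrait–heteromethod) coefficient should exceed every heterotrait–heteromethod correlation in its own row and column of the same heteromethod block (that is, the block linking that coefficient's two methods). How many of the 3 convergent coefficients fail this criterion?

Checking each validity diagonal entry against its comparison values:
TA (methods 1·2): 0.48 vs {0.20, 0.31, 0.17, 0.19} → pass.
TB (methods 1·2): 0.38 vs {0.31, 0.20, 0.34, 0.27} → pass.
TC (methods 1·2): 0.47 vs {0.19, 0.17, 0.27, 0.34} → pass.
0 of 3 fail.

0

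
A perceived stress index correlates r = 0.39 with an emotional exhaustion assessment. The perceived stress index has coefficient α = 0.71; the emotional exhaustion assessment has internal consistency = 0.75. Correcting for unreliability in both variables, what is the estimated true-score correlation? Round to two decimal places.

0.53

r_true = r_obs / √(r_xx · r_yy) = 0.39 / √(0.71 × 0.75) = 0.39 / √0.5325 = 0.39 / 0.7297 ≈ 0.53.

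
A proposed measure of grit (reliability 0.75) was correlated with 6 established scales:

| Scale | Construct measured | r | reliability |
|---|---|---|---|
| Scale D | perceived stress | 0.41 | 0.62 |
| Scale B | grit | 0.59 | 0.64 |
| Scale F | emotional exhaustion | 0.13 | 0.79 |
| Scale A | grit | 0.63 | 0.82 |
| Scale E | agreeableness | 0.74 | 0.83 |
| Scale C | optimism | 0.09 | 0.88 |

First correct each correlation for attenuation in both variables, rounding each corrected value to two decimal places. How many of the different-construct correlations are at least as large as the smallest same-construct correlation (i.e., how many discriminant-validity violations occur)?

Disattenuated r (r / √(r_scale · r_new)):
  Scale D (disc): 0.41 / √(0.62·0.75) = 0.60
  Scale B (conv): 0.59 / √(0.64·0.75) = 0.85
  Scale F (disc): 0.13 / √(0.79·0.75) = 0.17
  Scale A (conv): 0.63 / √(0.82·0.75) = 0.80
  Scale E (disc): 0.74 / √(0.83·0.75) = 0.94
  Scale C (disc): 0.09 / √(0.88·0.75) = 0.11
Smallest convergent = 0.80. Discriminant values: 0.60, 0.17, 0.94, 0.11; count ≥ 0.80 → 1.

1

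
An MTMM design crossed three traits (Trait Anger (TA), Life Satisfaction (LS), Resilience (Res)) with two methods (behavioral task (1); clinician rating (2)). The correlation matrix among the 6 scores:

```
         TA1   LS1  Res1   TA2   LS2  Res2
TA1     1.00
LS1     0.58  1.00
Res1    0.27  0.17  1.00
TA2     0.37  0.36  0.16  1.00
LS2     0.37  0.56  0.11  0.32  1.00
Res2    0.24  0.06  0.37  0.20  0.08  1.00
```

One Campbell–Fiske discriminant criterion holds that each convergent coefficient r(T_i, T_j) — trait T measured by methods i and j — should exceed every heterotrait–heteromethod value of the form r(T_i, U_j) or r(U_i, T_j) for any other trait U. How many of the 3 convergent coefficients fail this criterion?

1

Checking each validity diagonal entry against its comparison values:
TA (methods 1·2): 0.37 vs {0.37, 0.36, 0.24, 0.16} → fail.
LS (methods 1·2): 0.56 vs {0.36, 0.37, 0.06, 0.11} → pass.
Res (methods 1·2): 0.37 vs {0.16, 0.24, 0.11, 0.06} → pass.
1 of 3 fail.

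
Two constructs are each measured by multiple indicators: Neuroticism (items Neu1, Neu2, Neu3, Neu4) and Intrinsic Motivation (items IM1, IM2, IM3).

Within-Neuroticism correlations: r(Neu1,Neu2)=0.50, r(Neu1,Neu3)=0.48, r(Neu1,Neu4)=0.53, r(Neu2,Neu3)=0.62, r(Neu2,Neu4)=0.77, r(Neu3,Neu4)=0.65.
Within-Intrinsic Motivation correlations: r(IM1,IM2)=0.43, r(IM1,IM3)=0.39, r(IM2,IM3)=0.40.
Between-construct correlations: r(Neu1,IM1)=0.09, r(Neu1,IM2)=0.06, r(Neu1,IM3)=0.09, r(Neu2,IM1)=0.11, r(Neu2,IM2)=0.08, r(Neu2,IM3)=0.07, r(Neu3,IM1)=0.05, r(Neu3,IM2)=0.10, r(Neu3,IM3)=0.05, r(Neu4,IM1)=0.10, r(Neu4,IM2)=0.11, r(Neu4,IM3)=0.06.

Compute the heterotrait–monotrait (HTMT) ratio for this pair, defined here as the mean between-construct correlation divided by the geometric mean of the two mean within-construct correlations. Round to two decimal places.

Mean between = 0.97/12 = 0.0808.
Mean within-Neu = 3.55/6 = 0.5917; mean within-IM = 1.22/3 = 0.4067.
Geometric mean = √(0.5917 × 0.4067) = 0.4906.
HTMT = 0.0808 / 0.4906 = 0.16.

0.16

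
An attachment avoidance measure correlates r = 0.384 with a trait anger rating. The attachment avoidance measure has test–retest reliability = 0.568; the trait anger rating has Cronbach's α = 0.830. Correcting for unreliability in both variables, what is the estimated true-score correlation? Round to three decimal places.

0.559

r_true = r_obs / √(r_xx · r_yy) = 0.384 / √(0.568 × 0.830) = 0.384 / √0.471440 = 0.384 / 0.6866 ≈ 0.559.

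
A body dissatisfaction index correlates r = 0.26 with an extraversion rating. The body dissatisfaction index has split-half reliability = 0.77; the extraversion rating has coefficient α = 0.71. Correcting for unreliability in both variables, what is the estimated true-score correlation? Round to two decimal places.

0.35

r_true = r_obs / √(r_xx · r_yy) = 0.26 / √(0.77 × 0.71) = 0.26 / √0.5467 = 0.26 / 0.7394 ≈ 0.35.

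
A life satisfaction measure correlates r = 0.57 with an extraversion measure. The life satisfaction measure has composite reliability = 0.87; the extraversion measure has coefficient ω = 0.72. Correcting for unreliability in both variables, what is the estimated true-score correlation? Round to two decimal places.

r_true = r_obs / √(r_xx · r_yy) = 0.57 / √(0.87 × 0.72) = 0.57 / √0.6264 = 0.57 / 0.7915 ≈ 0.72.

0.72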